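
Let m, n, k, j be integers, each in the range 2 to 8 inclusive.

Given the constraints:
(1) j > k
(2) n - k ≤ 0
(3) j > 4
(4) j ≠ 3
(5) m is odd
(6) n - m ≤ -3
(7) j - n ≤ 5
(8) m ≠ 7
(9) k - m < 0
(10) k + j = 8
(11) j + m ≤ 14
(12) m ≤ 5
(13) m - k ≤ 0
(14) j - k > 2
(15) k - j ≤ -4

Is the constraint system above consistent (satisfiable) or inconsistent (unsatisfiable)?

Unsatisfiable

Constraints 6, 7, 13, and 15 give m − n ≥ 3, n − j ≥ -5, j − k ≥ 4, k − m ≥ 0.
Adding all 4 inequalities: the left sides telescope to 0, and the right sides sum to 3 + (-5) + 4 + 0 = 2. So 0 ≥ 2, which is false.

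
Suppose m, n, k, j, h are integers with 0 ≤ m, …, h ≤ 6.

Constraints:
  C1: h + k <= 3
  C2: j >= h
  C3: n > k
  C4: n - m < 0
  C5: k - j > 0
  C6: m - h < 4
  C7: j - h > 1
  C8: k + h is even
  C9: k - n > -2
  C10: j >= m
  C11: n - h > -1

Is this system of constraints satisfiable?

Unsatisfiable

Constraints 3, 4, 5, and 10 give j < k, k < n, n < m, m ≤ j. Chaining: j < k < n < m ≤ j, which forces j < j — impossible.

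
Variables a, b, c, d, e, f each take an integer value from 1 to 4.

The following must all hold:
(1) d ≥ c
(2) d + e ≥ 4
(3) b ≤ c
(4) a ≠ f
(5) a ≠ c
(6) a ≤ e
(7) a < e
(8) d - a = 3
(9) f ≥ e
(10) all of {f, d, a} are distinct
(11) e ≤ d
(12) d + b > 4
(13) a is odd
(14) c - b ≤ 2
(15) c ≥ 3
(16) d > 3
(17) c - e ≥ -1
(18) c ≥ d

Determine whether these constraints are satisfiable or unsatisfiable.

Satisfiable

The assignment a = 1, b = 3, c = 4, d = 4, e = 2, f = 2 works:
  constraint 2 holds since d + e = 6.
  constraint 8 holds since d - a = 3.
The rest check out directly.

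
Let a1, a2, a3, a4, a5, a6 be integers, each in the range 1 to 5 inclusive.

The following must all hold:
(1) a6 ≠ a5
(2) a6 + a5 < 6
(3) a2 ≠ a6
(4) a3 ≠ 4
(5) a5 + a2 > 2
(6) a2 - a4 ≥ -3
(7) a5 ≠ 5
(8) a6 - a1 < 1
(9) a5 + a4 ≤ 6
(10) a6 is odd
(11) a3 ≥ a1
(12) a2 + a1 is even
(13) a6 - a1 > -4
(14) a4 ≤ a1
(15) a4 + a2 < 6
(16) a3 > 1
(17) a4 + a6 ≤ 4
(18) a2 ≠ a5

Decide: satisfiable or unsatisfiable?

Satisfiable

Setting (a1, a2, a3, a4, a5, a6) = (2, 2, 3, 2, 3, 1) satisfies everything: constraint 2: a6 + a5 = 4; constraint 5: a5 + a2 = 5, and the others follow.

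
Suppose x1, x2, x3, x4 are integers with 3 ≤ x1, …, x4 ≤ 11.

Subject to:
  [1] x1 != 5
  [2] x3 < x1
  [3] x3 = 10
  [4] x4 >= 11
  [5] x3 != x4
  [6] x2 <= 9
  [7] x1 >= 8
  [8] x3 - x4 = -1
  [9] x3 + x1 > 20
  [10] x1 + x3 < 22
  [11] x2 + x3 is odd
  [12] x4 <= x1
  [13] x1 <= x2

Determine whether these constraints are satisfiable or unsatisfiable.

Unsatisfiable

From constraints 4 and 12: x1 ≥ x4 and x4 ≥ 11, so x1 ≥ 11. From constraints 6 and 13: x1 ≤ x2 and x2 ≤ 9, so x1 ≤ 9. But 9 < 11, so no value of x1 works.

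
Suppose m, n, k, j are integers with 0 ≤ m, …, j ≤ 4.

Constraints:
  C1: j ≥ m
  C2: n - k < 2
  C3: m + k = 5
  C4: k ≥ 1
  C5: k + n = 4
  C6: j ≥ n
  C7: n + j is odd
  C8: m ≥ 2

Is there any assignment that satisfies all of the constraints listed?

Satisfiable

Try m = 3, n = 2, k = 2, j = 3.
Check constraint 2: n - k = 0; constraint 3: m + k = 5. The remaining constraints are straightforward to verify.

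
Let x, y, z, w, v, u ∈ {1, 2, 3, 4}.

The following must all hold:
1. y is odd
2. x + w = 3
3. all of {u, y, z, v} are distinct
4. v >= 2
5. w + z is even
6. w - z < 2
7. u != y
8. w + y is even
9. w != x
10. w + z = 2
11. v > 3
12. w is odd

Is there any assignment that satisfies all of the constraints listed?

Setting (x, y, z, w, v, u) = (2, 3, 1, 1, 4, 2) satisfies everything: constraint 2: x + w = 3; constraint 6: w - z = 0, and the others follow.

Satisfiable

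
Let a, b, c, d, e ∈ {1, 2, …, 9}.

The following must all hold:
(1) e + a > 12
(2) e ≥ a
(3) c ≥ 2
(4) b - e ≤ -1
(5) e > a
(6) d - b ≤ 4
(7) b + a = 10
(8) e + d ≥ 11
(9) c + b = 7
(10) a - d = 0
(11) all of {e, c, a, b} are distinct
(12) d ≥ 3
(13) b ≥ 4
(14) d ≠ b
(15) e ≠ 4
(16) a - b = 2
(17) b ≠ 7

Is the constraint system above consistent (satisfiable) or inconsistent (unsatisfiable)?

The assignment a = 6, b = 4, c = 3, d = 6, e = 8 works:
  constraint 1 holds since e + a = 14.
  constraint 4 holds since b - e = -4.
  constraint 6 holds since d - b = 2.
The rest check out directly.

Satisfiable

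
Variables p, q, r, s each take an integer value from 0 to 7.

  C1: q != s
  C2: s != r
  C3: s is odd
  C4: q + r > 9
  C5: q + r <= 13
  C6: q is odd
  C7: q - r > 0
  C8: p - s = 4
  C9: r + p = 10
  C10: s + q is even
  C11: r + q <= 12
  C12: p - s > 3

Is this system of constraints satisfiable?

Setting (p, q, r, s) = (5, 7, 5, 1) satisfies everything: constraint 4: q + r = 12; constraint 5: q + r = 12; constraint 7: q - r = 2, and the others follow.

Satisfiable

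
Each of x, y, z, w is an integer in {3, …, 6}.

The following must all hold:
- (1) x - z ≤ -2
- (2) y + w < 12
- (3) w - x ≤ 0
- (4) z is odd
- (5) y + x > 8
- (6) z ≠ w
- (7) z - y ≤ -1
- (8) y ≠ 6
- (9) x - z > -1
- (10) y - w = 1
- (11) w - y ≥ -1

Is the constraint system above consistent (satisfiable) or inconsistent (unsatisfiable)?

Constraints 1, 3, 7, and 11 give w − y ≥ -1, y − z ≥ 1, z − x ≥ 2, x − w ≥ 0.
Adding all 4 inequalities: the left sides telescope to 0, and the right sides sum to (-1) + 1 + 2 + 0 = 2. So 0 ≥ 2, which is false.

Unsatisfiable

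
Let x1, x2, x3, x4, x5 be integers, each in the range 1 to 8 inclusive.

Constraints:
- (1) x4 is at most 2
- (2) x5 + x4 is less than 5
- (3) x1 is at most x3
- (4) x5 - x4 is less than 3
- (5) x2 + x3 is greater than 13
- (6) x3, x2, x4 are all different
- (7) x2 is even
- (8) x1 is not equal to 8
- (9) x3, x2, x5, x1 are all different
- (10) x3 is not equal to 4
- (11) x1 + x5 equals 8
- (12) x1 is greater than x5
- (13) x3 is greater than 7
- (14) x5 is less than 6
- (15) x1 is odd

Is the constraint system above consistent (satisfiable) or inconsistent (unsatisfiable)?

Satisfiable

Try x1 = 7, x2 = 6, x3 = 8, x4 = 1, x5 = 1.
Check constraint 2: x5 + x4 = 2; constraint 4: x5 - x4 = 0. The remaining constraints are straightforward to verify.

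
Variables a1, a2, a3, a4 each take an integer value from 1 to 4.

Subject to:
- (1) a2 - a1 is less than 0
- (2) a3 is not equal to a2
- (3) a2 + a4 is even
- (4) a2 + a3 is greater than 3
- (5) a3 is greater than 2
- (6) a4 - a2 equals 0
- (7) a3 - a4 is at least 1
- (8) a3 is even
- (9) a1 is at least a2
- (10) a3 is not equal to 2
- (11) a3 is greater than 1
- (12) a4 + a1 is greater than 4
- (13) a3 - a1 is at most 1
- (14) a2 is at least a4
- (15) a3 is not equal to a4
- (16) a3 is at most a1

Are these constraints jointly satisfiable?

Satisfiable

The assignment a1 = 4, a2 = 2, a3 = 4, a4 = 2 works:
  constraint 1 holds since a2 - a1 = -2.
  constraint 4 holds since a2 + a3 = 6.
  constraint 6 holds since a4 - a2 = 0.
The rest check out directly.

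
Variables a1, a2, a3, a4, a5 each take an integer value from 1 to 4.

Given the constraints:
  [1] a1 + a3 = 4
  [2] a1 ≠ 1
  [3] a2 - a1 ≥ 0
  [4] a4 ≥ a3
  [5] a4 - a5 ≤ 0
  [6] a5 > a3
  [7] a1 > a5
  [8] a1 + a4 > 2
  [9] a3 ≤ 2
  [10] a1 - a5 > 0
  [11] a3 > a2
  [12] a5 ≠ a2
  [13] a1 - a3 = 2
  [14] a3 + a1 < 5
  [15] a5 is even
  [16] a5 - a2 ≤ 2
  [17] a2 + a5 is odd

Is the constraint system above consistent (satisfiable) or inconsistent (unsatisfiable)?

Constraints 3, 4, 5, 7, and 11 give a3 ≤ a4, a4 ≤ a5, a5 < a1, a1 ≤ a2, a2 < a3. Chaining: a3 ≤ a4 ≤ a5 < a1 ≤ a2 < a3, which forces a3 < a3 — impossible.

Unsatisfiable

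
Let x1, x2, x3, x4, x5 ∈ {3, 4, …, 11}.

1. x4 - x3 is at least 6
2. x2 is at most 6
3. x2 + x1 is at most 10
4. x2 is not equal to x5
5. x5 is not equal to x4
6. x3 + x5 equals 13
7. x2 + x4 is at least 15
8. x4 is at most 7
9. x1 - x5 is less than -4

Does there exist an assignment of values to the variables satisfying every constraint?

From constraint 2: x2 ≤ 6. From constraint 8: x4 ≤ 7. Hence x2 + x4 ≤ 13. But constraint 7 requires x2 + x4 ≥ 15, and 15 > 13. Contradiction.

Unsatisfiable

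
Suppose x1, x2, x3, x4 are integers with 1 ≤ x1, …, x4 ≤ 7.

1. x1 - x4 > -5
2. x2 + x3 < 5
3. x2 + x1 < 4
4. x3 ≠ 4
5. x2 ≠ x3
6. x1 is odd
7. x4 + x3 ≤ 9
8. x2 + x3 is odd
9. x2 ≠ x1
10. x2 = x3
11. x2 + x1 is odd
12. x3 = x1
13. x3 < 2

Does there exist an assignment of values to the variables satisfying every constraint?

From constraints 10 and 12, x2 = x3 = x1, so x2 = x1. But constraint 9 says x2 ≠ x1. Contradiction.

Unsatisfiable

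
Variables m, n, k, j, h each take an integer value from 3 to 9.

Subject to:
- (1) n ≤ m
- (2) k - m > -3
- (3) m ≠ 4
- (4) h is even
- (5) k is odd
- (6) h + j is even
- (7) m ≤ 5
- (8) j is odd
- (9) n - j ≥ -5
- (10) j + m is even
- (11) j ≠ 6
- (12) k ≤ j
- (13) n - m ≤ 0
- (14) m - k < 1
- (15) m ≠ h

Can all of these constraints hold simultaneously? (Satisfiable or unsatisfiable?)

Constraint 4 makes h even and constraint 8 makes j odd, so h + j must be odd. Constraint 6 says h + j is even — contradiction.

Unsatisfiable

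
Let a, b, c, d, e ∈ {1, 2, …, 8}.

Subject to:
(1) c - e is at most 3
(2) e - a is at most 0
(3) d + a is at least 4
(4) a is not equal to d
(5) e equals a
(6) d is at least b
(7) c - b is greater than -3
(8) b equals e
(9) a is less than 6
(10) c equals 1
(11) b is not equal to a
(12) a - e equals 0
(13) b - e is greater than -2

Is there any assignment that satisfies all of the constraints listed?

From constraints 5 and 8, b = e = a, so b = a. But constraint 11 says b ≠ a. Contradiction.

Unsatisfiable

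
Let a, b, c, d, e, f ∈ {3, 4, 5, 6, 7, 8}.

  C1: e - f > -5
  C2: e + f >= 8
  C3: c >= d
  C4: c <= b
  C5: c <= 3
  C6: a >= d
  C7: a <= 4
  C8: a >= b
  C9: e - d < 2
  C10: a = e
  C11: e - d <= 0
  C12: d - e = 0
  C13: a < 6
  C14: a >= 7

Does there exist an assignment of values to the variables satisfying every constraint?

From constraint 14: a ≥ 7. From constraint 13: a ≤ 5. But 5 < 7, so no value of a works.

Unsatisfiable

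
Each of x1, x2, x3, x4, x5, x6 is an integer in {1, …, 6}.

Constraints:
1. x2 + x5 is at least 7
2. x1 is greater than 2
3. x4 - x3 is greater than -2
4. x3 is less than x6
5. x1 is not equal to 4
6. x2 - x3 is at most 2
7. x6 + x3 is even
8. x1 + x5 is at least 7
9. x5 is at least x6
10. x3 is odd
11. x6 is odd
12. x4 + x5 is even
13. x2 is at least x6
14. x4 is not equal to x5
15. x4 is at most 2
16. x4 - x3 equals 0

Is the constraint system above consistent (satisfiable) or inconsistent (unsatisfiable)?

The assignment x1 = 3, x2 = 3, x3 = 1, x4 = 1, x5 = 5, x6 = 3 works:
  constraint 1 holds since x2 + x5 = 8.
  constraint 3 holds since x4 - x3 = 0.
The rest check out directly.

Satisfiable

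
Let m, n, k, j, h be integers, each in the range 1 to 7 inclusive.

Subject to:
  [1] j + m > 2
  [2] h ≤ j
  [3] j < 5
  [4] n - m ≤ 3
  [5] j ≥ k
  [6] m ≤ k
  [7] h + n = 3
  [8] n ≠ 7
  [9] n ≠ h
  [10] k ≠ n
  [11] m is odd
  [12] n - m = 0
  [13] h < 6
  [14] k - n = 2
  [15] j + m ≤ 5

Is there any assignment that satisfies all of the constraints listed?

Take m = 1, n = 1, k = 3, j = 3, h = 2. Then constraint 1: j + m = 4; constraint 4: n - m = 0; constraint 7: h + n = 3, and every other listed constraint is also met.

Satisfiable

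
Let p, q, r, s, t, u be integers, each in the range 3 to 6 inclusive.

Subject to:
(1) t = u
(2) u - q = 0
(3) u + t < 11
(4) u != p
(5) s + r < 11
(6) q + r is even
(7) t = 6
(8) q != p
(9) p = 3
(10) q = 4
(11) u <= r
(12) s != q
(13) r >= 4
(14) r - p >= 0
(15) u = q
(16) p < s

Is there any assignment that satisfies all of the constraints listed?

Constraint 7 fixes t = 6 and constraint 10 fixes q = 4. Constraints 1 and 15 give t = u = q, so t = q. But 6 ≠ 4 — contradiction.

Unsatisfiable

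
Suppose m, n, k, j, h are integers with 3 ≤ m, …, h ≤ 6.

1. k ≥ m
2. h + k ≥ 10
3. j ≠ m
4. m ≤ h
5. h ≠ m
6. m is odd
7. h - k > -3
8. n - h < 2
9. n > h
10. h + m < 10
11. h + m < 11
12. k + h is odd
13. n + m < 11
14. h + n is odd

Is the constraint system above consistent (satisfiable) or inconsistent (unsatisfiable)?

Take m = 3, n = 6, k = 6, j = 5, h = 5. Then constraint 2: h + k = 11; constraint 7: h - k = -1, and every other listed constraint is also met.

Satisfiable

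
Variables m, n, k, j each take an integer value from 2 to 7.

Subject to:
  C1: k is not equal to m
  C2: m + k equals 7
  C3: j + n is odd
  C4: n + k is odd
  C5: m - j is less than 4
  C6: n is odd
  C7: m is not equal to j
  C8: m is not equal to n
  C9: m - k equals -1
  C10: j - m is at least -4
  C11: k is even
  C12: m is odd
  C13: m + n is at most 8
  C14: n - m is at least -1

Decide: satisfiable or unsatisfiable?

The assignment m = 3, n = 5, k = 4, j = 2 works:
  constraint 2 holds since m + k = 7.
  constraint 5 holds since m - j = 1.
  constraint 9 holds since m - k = -1.
The rest check out directly.

Satisfiable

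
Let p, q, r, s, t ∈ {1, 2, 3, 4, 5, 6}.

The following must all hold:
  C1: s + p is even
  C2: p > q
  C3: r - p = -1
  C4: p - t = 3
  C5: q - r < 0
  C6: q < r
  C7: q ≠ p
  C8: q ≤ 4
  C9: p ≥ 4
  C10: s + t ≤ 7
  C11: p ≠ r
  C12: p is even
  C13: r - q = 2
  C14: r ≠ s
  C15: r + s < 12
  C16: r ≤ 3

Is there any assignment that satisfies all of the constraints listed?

Satisfiable

Setting (p, q, r, s, t) = (4, 1, 3, 6, 1) satisfies everything: constraint 3: r - p = -1; constraint 4: p - t = 3, and the others follow.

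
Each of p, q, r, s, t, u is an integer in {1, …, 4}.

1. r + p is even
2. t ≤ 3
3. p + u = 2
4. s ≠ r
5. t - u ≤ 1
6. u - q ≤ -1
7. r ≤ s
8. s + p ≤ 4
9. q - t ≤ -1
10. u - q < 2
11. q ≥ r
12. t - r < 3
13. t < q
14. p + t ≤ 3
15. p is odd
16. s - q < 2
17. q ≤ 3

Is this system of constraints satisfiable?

Constraints 5, 6, and 9 give u − t ≥ -1, t − q ≥ 1, q − u ≥ 1.
Adding all 3 inequalities: the left sides telescope to 0, and the right sides sum to (-1) + 1 + 1 = 1. So 0 ≥ 1, which is false.

Unsatisfiable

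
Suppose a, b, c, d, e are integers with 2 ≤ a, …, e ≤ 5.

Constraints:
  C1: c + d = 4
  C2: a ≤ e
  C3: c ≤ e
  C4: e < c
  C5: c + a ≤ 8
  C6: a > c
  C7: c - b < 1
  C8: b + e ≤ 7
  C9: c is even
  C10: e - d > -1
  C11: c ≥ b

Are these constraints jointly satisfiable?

Constraints 2, 4, and 6 give c < a, a ≤ e, e < c. Chaining: c < a ≤ e < c, which forces c < c — impossible.

Unsatisfiable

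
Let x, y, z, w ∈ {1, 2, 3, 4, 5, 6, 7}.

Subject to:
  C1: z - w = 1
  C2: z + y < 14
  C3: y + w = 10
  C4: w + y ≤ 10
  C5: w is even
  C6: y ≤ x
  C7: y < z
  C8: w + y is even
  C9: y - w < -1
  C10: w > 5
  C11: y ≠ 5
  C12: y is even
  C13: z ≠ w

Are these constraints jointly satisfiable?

Satisfiable

Try x = 5, y = 4, z = 7, w = 6.
Check constraint 1: z - w = 1; constraint 2: z + y = 11; constraint 3: y + w = 10. The remaining constraints are straightforward to verify.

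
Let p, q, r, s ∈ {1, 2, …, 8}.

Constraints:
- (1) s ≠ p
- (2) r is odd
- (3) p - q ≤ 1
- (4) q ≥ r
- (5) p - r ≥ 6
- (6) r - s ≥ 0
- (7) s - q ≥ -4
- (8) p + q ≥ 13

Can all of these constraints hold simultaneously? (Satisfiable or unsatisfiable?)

Constraints 3, 5, 6, and 7 give p − r ≥ 6, r − s ≥ 0, s − q ≥ -4, q − p ≥ -1.
Adding all 4 inequalities: the left sides telescope to 0, and the right sides sum to 6 + 0 + (-4) + (-1) = 1. So 0 ≥ 1, which is false.

Unsatisfiable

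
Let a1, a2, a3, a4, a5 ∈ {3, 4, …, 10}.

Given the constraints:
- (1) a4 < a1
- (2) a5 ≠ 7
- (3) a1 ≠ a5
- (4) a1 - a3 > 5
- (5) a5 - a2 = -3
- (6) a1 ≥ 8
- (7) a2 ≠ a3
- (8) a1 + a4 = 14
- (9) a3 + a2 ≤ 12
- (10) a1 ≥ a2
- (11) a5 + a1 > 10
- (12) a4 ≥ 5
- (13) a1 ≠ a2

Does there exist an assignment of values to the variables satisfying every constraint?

The assignment a1 = 9, a2 = 6, a3 = 3, a4 = 5, a5 = 3 works:
  constraint 4 holds since a1 - a3 = 6.
  constraint 5 holds since a5 - a2 = -3.
  constraint 8 holds since a1 + a4 = 14.
The rest check out directly.

Satisfiable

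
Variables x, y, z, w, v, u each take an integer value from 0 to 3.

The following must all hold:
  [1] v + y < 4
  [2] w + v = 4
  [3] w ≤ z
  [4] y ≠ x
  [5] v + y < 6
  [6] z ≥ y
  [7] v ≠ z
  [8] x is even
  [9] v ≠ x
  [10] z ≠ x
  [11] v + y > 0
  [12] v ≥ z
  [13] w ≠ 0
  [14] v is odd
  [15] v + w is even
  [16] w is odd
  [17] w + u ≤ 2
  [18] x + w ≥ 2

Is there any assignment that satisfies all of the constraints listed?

Setting (x, y, z, w, v, u) = (2, 0, 1, 1, 3, 0) satisfies everything: constraint 1: v + y = 3; constraint 2: w + v = 4; constraint 5: v + y = 3, and the others follow.

Satisfiable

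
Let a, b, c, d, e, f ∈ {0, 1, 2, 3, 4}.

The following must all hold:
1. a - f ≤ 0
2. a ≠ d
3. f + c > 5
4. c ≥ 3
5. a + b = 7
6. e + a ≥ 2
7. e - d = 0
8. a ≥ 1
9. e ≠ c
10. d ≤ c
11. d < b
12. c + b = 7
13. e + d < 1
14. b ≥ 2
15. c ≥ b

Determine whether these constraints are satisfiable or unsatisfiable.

The assignment a = 4, b = 3, c = 4, d = 0, e = 0, f = 4 works:
  constraint 1 holds since a - f = 0.
  constraint 3 holds since f + c = 8.
  constraint 5 holds since a + b = 7.
The rest check out directly.

Satisfiable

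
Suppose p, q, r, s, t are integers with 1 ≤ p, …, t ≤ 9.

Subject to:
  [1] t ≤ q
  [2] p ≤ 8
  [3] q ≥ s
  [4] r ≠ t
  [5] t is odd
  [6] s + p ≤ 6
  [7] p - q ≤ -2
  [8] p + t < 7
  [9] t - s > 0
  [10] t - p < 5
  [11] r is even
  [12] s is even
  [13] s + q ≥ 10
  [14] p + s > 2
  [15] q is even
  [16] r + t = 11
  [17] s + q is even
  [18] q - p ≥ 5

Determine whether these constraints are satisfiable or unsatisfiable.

Try p = 1, q = 6, r = 6, s = 4, t = 5.
Check constraint 6: s + p = 5; constraint 7: p - q = -5; constraint 8: p + t = 6. The remaining constraints are straightforward to verify.

Satisfiable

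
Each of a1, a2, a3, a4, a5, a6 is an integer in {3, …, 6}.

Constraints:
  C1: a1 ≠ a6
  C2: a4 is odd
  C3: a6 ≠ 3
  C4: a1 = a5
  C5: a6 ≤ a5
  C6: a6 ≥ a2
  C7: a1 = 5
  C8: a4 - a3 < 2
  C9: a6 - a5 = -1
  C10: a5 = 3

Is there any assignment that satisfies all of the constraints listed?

Unsatisfiable

Constraint 7 fixes a1 = 5 and constraint 10 fixes a5 = 3, but constraint 4 requires a1 = a5. Since 5 ≠ 3, contradiction.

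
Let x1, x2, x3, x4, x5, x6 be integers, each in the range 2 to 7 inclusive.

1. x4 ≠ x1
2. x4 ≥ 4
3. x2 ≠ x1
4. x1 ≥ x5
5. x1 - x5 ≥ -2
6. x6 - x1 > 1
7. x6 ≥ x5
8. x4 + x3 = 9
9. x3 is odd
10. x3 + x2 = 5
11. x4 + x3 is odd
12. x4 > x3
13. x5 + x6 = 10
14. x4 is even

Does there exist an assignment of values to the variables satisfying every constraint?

Setting (x1, x2, x3, x4, x5, x6) = (4, 2, 3, 6, 4, 6) satisfies everything: constraint 5: x1 - x5 = 0; constraint 6: x6 - x1 = 2, and the others follow.

Satisfiable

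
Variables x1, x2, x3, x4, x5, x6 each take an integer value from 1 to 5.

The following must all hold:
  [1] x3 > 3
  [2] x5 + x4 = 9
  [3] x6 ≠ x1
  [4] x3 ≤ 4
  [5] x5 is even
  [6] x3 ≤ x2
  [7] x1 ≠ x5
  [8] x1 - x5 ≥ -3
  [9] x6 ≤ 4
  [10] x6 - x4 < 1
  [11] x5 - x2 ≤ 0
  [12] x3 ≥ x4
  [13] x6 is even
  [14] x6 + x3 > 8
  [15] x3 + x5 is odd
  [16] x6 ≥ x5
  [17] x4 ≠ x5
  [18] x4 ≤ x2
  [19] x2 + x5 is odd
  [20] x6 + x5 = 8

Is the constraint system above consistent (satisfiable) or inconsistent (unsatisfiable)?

Unsatisfiable

From constraints 9 and 16: x5 ≤ x6 ≤ 4. From constraints 4 and 12: x4 ≤ x3 ≤ 4. Hence x5 + x4 ≤ 8. But constraint 2 requires x5 + x4 = 9, and 9 > 8. Contradiction.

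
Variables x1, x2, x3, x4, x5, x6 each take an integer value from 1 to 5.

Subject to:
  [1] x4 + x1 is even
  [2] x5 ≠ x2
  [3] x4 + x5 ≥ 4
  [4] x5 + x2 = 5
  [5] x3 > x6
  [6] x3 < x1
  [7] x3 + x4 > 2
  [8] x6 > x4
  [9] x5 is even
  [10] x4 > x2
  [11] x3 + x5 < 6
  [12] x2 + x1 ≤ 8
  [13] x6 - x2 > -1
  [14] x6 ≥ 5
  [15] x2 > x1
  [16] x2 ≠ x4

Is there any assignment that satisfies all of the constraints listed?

Unsatisfiable

Constraints 5, 6, 8, 10, and 15 give x1 < x2, x2 < x4, x4 < x6, x6 < x3, x3 < x1. Chaining: x1 < x2 < x4 < x6 < x3 < x1, which forces x1 < x1 — impossible.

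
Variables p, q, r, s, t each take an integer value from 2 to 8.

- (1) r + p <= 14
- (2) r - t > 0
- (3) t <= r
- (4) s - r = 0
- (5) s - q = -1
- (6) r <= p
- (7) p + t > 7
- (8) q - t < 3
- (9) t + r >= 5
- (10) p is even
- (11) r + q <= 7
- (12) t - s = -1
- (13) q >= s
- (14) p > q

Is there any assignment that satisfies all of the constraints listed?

Satisfiable

One satisfying assignment is p = 8, q = 4, r = 3, s = 3, t = 2.
For the less obvious constraints — constraint 1: r + p = 11; constraint 2: r - t = 1; constraint 4: s - r = 0 — and the others hold by inspection.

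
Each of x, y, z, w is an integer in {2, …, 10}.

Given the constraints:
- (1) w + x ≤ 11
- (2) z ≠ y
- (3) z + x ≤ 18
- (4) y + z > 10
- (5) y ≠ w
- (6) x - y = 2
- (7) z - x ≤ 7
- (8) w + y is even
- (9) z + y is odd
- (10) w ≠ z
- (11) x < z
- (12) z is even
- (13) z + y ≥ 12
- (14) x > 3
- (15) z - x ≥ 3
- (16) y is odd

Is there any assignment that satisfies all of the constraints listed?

Satisfiable

Setting (x, y, z, w) = (5, 3, 10, 5) satisfies everything: constraint 1: w + x = 10; constraint 3: z + x = 15; constraint 4: y + z = 13, and the others follow.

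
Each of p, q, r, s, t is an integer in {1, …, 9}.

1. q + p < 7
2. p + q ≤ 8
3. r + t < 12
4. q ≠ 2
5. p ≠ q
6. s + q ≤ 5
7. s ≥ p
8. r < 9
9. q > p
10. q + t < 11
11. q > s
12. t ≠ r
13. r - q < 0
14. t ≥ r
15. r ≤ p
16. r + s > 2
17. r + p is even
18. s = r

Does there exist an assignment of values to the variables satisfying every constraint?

Setting (p, q, r, s, t) = (2, 3, 2, 2, 7) satisfies everything: constraint 1: q + p = 5; constraint 2: p + q = 5; constraint 3: r + t = 9, and the others follow.

Satisfiable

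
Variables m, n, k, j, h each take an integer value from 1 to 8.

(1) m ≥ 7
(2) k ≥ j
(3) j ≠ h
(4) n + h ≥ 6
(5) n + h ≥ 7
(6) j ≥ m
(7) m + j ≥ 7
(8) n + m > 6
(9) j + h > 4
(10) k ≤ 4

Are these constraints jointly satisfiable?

Unsatisfiable

From constraints 1 and 6: j ≥ m and m ≥ 7, so j ≥ 7. From constraints 2 and 10: j ≤ k and k ≤ 4, so j ≤ 4. But 4 < 7, so no value of j works.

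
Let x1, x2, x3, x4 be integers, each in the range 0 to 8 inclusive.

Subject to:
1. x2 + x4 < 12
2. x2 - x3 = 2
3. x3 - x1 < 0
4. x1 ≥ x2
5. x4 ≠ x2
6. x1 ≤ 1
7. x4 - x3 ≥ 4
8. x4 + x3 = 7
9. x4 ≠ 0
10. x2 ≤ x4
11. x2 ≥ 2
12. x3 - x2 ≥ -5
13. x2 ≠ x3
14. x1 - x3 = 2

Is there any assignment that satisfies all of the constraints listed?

From constraint 11: x2 ≥ 2. From constraints 4 and 6: x2 ≤ x1 and x1 ≤ 1, so x2 ≤ 1. But 1 < 2, so no value of x2 works.

Unsatisfiable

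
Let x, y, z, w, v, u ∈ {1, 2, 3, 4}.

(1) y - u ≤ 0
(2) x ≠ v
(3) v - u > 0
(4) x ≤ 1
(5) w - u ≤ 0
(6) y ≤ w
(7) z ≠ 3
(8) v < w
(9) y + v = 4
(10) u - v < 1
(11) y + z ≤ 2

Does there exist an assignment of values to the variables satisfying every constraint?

Unsatisfiable

Constraints 3, 5, and 8 give w ≤ u, u < v, v < w. Chaining: w ≤ u < v < w, which forces w < w — impossible.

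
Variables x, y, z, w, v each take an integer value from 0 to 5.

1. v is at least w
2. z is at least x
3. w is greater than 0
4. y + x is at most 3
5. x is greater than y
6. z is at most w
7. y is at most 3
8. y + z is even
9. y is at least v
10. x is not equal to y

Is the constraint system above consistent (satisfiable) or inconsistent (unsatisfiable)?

Constraints 1, 2, 5, 6, and 9 give v ≤ y, y < x, x ≤ z, z ≤ w, w ≤ v. Chaining: v ≤ y < x ≤ z ≤ w ≤ v, which forces v < v — impossible.

Unsatisfiable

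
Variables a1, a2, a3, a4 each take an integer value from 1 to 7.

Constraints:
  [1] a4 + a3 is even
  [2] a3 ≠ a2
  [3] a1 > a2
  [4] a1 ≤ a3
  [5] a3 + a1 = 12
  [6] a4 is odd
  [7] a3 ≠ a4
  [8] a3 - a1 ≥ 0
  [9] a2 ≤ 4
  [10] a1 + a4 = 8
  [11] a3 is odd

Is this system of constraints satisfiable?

Satisfiable

Try a1 = 5, a2 = 4, a3 = 7, a4 = 3.
Check constraint 5: a3 + a1 = 12; constraint 8: a3 - a1 = 2; constraint 10: a1 + a4 = 8. The remaining constraints are straightforward to verify.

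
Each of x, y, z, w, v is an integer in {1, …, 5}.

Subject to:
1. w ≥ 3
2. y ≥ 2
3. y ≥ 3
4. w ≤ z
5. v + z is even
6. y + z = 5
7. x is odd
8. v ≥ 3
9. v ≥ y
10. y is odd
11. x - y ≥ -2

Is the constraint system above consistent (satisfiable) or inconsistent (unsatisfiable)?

Unsatisfiable

From constraint 3: y ≥ 3. From constraints 1 and 4: z ≥ w ≥ 3. Hence y + z ≥ 6. But constraint 6 requires y + z = 5, and 5 < 6. Contradiction.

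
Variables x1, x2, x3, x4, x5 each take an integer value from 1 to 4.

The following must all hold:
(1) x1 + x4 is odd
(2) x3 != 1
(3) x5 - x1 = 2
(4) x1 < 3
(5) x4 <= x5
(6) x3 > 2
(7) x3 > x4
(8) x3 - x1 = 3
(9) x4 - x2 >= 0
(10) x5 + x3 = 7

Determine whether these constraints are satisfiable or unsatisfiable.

Satisfiable

One satisfying assignment is x1 = 1, x2 = 1, x3 = 4, x4 = 2, x5 = 3.
For the less obvious constraints — constraint 3: x5 - x1 = 2; constraint 8: x3 - x1 = 3; constraint 9: x4 - x2 = 1 — and the others hold by inspection.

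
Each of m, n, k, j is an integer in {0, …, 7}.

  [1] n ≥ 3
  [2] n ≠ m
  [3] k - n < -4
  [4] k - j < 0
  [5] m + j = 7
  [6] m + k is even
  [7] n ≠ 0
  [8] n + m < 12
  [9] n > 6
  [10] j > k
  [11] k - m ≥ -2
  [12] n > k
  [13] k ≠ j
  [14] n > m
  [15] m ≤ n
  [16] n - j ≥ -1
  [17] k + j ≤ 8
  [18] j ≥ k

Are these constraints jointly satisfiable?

One satisfying assignment is m = 2, n = 7, k = 2, j = 5.
For the less obvious constraints — constraint 3: k - n = -5; constraint 4: k - j = -3; constraint 5: m + j = 7 — and the others hold by inspection.

Satisfiable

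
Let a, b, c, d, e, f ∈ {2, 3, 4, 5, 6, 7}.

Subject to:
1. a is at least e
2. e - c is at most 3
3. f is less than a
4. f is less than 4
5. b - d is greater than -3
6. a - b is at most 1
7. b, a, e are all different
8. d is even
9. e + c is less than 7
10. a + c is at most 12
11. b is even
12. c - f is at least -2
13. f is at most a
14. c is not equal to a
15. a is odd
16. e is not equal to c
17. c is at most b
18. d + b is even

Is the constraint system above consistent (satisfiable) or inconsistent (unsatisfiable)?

Try a = 7, b = 6, c = 2, d = 6, e = 3, f = 2.
Check constraint 2: e - c = 1; constraint 5: b - d = 0. The remaining constraints are straightforward to verify.

Satisfiable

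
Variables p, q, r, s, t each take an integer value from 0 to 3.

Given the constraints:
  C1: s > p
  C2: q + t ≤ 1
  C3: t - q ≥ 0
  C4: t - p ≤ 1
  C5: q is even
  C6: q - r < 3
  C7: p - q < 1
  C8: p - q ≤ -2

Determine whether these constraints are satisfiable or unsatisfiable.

Constraints 3, 4, and 8 give q − p ≥ 2, p − t ≥ -1, t − q ≥ 0.
Adding all 3 inequalities: the left sides telescope to 0, and the right sides sum to 2 + (-1) + 0 = 1. So 0 ≥ 1, which is false.

Unsatisfiable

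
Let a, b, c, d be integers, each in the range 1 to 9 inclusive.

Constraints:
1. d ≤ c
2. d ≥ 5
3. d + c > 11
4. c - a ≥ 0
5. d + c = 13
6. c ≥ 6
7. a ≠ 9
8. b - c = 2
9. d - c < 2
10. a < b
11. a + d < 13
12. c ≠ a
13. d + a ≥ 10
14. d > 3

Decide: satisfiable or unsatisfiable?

Satisfiable

The assignment a = 5, b = 9, c = 7, d = 6 works:
  constraint 3 holds since d + c = 13.
  constraint 4 holds since c - a = 2.
  constraint 5 holds since d + c = 13.
The rest check out directly.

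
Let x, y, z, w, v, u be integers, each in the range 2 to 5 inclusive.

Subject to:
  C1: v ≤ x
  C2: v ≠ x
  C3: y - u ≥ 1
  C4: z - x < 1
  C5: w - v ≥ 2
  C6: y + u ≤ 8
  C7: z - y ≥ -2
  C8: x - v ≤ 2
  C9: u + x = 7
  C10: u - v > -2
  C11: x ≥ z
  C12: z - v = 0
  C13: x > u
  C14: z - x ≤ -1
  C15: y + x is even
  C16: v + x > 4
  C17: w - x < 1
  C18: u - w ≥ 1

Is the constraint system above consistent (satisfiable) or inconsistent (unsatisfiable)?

Unsatisfiable

Constraints 3, 5, 7, 8, 14, and 18 give w − v ≥ 2, v − x ≥ -2, x − z ≥ 1, z − y ≥ -2, y − u ≥ 1, u − w ≥ 1.
Adding all 6 inequalities: the left sides telescope to 0, and the right sides sum to 2 + (-2) + 1 + (-2) + 1 + 1 = 1. So 0 ≥ 1, which is false.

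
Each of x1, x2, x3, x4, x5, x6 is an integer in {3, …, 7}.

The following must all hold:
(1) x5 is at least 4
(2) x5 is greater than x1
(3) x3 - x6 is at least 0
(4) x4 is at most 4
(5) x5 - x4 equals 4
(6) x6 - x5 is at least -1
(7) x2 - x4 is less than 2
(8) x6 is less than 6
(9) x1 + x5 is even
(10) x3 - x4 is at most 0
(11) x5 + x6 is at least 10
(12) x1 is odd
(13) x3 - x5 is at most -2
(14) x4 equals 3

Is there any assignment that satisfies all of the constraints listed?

Unsatisfiable

Constraints 3, 6, and 13 give x5 − x3 ≥ 2, x3 − x6 ≥ 0, x6 − x5 ≥ -1.
Adding all 3 inequalities: the left sides telescope to 0, and the right sides sum to 2 + 0 + (-1) = 1. So 0 ≥ 1, which is false.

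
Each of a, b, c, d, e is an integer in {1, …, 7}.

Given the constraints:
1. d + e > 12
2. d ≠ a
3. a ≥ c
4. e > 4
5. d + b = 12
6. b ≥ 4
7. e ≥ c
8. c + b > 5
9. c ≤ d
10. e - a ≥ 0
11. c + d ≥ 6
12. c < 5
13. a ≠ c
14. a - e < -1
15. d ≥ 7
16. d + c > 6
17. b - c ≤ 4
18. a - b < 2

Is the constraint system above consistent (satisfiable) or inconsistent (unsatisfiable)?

Take a = 4, b = 5, c = 2, d = 7, e = 7. Then constraint 1: d + e = 14; constraint 5: d + b = 12; constraint 8: c + b = 7, and every other listed constraint is also met.

Satisfiable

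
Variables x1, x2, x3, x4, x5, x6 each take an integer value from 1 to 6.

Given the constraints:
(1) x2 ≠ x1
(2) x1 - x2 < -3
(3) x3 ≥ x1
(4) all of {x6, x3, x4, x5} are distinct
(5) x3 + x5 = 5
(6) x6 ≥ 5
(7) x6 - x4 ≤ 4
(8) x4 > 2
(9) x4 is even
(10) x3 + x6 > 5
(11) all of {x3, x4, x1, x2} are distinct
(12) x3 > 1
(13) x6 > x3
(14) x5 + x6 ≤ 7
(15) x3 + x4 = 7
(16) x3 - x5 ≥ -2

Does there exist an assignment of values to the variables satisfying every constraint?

Setting (x1, x2, x3, x4, x5, x6) = (1, 6, 3, 4, 2, 5) satisfies everything: constraint 2: x1 - x2 = -5; constraint 5: x3 + x5 = 5; constraint 7: x6 - x4 = 1, and the others follow.

Satisfiable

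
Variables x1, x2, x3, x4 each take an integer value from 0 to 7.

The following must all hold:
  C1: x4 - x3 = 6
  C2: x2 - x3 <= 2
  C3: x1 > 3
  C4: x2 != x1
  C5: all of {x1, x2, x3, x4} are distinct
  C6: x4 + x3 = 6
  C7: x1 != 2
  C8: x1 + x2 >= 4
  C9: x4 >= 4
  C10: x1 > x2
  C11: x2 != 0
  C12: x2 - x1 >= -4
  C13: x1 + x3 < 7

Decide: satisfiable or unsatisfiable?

One satisfying assignment is x1 = 4, x2 = 2, x3 = 0, x4 = 6.
For the less obvious constraints — constraint 1: x4 - x3 = 6; constraint 2: x2 - x3 = 2; constraint 6: x4 + x3 = 6 — and the others hold by inspection.

Satisfiable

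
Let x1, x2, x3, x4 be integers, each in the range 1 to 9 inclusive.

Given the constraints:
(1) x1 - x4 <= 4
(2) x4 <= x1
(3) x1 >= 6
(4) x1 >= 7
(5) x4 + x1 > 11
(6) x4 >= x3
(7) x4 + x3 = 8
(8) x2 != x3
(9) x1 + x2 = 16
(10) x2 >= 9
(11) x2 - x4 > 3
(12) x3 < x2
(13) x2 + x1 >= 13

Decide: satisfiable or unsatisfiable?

Try x1 = 7, x2 = 9, x3 = 3, x4 = 5.
Check constraint 1: x1 - x4 = 2; constraint 5: x4 + x1 = 12; constraint 7: x4 + x3 = 8. The remaining constraints are straightforward to verify.

Satisfiable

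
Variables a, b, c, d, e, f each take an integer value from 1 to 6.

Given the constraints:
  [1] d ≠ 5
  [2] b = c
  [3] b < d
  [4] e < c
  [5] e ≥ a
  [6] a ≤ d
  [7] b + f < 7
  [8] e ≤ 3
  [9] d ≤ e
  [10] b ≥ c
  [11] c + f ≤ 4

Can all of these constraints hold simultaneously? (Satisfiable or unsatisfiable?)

Unsatisfiable

Constraints 3, 4, 9, and 10 give d ≤ e, e < c, c ≤ b, b < d. Chaining: d ≤ e < c ≤ b < d, which forces d < d — impossible.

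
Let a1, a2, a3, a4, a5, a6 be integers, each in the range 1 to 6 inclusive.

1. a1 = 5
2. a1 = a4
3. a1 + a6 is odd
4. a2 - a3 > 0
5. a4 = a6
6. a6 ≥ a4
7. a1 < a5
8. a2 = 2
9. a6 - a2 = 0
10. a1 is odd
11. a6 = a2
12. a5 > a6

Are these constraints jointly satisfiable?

Constraint 1 fixes a1 = 5 and constraint 8 fixes a2 = 2. Constraints 2, 5, and 11 give a1 = a4 = a6 = a2, so a1 = a2. But 5 ≠ 2 — contradiction.

Unsatisfiable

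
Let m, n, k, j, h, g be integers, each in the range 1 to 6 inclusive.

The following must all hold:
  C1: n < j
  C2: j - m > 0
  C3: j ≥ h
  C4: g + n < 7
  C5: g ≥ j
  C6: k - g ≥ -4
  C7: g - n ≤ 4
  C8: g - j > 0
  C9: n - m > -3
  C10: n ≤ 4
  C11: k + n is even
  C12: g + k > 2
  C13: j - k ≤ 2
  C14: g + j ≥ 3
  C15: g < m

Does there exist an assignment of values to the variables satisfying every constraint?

Constraints 2, 8, and 15 give j < g, g < m, m < j. Chaining: j < g < m < j, which forces j < j — impossible.

Unsatisfiable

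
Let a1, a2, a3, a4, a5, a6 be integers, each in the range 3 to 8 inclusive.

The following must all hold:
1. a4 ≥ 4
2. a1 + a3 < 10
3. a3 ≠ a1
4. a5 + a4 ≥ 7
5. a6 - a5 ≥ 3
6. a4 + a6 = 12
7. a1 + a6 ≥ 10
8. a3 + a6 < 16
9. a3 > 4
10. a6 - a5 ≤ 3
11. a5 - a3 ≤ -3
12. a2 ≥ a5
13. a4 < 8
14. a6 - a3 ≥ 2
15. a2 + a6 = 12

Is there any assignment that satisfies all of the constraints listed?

Constraints 10, 11, and 14 give a5 − a6 ≥ -3, a6 − a3 ≥ 2, a3 − a5 ≥ 3.
Adding all 3 inequalities: the left sides telescope to 0, and the right sides sum to (-3) + 2 + 3 = 2. So 0 ≥ 2, which is false.

Unsatisfiable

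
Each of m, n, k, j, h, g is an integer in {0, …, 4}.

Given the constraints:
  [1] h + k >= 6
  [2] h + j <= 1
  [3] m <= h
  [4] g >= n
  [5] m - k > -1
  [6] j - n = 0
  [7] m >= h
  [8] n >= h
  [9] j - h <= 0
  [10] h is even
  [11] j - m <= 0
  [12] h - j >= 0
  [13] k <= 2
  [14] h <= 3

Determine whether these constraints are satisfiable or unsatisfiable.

From constraint 14: h ≤ 3. From constraint 13: k ≤ 2. Hence h + k ≤ 5. But constraint 1 requires h + k ≥ 6, and 6 > 5. Contradiction.

Unsatisfiable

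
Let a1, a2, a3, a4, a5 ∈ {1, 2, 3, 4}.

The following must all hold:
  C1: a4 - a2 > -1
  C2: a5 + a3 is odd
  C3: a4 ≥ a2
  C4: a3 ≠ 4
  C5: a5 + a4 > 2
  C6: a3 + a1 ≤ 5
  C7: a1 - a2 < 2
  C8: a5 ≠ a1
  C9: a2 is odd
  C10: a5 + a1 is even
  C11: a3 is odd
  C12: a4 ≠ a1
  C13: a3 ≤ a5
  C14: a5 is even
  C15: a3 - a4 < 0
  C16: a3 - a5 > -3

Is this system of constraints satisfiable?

The assignment a1 = 4, a2 = 3, a3 = 1, a4 = 3, a5 = 2 works:
  constraint 1 holds since a4 - a2 = 0.
  constraint 5 holds since a5 + a4 = 5.
The rest check out directly.

Satisfiable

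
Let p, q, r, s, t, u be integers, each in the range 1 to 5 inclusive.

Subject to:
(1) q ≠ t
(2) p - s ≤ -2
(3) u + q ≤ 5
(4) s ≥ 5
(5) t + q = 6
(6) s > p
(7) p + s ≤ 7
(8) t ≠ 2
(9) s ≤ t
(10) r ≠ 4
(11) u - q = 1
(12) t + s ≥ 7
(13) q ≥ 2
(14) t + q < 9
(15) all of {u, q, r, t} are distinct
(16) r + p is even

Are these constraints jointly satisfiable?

Unsatisfiable

From constraints 4 and 9: t ≥ s ≥ 5. From constraint 13: q ≥ 2. Hence t + q ≥ 7. But constraint 5 requires t + q = 6, and 6 < 7. Contradiction.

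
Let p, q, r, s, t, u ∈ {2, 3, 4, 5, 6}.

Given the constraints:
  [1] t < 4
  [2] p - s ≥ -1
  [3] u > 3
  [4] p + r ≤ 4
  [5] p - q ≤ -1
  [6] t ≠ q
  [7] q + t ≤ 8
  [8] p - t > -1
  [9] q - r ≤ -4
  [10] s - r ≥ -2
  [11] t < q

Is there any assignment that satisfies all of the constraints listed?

Unsatisfiable

Constraints 2, 5, 9, and 10 give q − p ≥ 1, p − s ≥ -1, s − r ≥ -2, r − q ≥ 4.
Adding all 4 inequalities: the left sides telescope to 0, and the right sides sum to 1 + (-1) + (-2) + 4 = 2. So 0 ≥ 2, which is false.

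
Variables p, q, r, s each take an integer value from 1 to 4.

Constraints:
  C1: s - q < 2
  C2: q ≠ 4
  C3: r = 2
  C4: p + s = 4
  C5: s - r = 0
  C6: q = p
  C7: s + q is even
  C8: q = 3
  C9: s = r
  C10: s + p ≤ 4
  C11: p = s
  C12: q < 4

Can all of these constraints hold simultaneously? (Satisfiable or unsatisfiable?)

Constraint 8 fixes q = 3 and constraint 3 fixes r = 2. Constraints 6, 9, and 11 give q = p = s = r, so q = r. But 3 ≠ 2 — contradiction.

Unsatisfiable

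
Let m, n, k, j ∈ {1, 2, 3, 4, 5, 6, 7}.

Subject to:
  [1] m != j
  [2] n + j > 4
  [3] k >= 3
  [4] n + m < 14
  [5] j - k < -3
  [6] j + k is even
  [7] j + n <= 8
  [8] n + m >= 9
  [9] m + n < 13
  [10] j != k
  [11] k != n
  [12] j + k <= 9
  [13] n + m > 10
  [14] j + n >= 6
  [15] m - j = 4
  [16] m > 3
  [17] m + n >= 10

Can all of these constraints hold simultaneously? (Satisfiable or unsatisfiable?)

Satisfiable

One satisfying assignment is m = 5, n = 6, k = 5, j = 1.
For the less obvious constraints — constraint 2: n + j = 7; constraint 4: n + m = 11 — and the others hold by inspection.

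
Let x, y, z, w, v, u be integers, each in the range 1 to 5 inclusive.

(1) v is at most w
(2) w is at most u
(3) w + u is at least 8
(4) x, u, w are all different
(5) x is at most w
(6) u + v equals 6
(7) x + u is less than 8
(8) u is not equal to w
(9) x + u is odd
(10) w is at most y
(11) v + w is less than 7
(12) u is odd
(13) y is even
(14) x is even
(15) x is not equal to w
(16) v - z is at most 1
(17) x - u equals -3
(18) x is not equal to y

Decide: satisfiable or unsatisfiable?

Satisfiable

Setting (x, y, z, w, v, u) = (2, 4, 1, 3, 1, 5) satisfies everything: constraint 3: w + u = 8; constraint 6: u + v = 6, and the others follow.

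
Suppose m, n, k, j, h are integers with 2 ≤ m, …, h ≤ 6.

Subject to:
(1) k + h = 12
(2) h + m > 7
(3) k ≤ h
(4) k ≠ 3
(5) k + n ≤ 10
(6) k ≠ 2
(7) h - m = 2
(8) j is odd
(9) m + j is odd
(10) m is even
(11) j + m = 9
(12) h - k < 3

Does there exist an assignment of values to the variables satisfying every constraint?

The assignment m = 4, n = 4, k = 6, j = 5, h = 6 works:
  constraint 1 holds since k + h = 12.
  constraint 2 holds since h + m = 10.
The rest check out directly.

Satisfiable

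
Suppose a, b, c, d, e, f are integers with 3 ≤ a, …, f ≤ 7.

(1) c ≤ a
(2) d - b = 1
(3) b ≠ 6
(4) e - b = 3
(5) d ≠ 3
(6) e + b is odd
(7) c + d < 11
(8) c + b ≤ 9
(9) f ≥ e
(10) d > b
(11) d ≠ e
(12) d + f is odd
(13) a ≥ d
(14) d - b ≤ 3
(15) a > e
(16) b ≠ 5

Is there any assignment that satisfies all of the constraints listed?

The assignment a = 7, b = 3, c = 4, d = 4, e = 6, f = 7 works:
  constraint 2 holds since d - b = 1.
  constraint 4 holds since e - b = 3.
  constraint 7 holds since c + d = 8.
The rest check out directly.

Satisfiable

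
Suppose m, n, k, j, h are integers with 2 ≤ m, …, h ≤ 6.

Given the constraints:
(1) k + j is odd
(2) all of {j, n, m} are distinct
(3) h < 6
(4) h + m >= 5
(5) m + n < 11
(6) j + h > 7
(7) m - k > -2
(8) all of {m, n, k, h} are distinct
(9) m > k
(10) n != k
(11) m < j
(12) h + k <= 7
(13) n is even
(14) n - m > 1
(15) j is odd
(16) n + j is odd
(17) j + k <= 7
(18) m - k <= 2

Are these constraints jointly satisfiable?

Satisfiable

Take m = 3, n = 6, k = 2, j = 5, h = 5. Then constraint 4: h + m = 8; constraint 5: m + n = 9, and every other listed constraint is also met.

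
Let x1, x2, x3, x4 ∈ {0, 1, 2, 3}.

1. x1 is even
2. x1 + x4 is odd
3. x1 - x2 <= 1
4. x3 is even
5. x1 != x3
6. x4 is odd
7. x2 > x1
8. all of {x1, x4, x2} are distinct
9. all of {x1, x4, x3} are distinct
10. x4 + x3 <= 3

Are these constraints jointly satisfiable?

Try x1 = 0, x2 = 2, x3 = 2, x4 = 1.
Check constraint 3: x1 - x2 = -2; constraint 10: x4 + x3 = 3. The remaining constraints are straightforward to verify.

Satisfiable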